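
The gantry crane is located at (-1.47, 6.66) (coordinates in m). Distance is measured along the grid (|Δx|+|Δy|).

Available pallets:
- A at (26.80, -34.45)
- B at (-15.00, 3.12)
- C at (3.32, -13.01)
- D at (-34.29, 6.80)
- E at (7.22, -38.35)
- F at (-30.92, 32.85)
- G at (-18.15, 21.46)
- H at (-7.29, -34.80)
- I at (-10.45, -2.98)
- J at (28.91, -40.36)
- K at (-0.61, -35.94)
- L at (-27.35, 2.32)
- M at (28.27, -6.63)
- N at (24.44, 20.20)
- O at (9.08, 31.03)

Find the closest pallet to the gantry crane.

Distances from (-1.47, 6.66):
A: |28.27| + |-41.11| = 28.27 + 41.11 = 69.38 m
B: |-13.53| + |-3.54| = 13.53 + 3.54 = 17.07 m
C: |4.79| + |-19.67| = 4.79 + 19.67 = 24.46 m
D: |-32.82| + |0.14| = 32.82 + 0.14 = 32.96 m
E: |8.69| + |-45.01| = 8.69 + 45.01 = 53.70 m
F: |-29.45| + |26.19| = 29.45 + 26.19 = 55.64 m
G: |-16.68| + |14.80| = 16.68 + 14.80 = 31.48 m
H: |-5.82| + |-41.46| = 5.82 + 41.46 = 47.28 m
I: |-8.98| + |-9.64| = 8.98 + 9.64 = 18.62 m
J: |30.38| + |-47.02| = 30.38 + 47.02 = 77.40 m
K: |0.86| + |-42.60| = 0.86 + 42.60 = 43.46 m
L: |-25.88| + |-4.34| = 25.88 + 4.34 = 30.22 m
M: |29.74| + |-13.29| = 29.74 + 13.29 = 43.03 m
N: |25.91| + |13.54| = 25.91 + 13.54 = 39.45 m
O: |10.55| + |24.37| = 10.55 + 24.37 = 34.92 m
Minimum: B at 17.07 m.

B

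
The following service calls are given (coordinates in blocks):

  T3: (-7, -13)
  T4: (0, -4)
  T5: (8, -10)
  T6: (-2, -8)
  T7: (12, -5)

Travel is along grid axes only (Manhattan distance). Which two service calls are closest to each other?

Pairwise distances:
T3–T4: 16 blocks
T3–T5: 18 blocks
T3–T6: 10 blocks
T3–T7: 27 blocks
T4–T5: 14 blocks
T4–T6: 6 blocks
T4–T7: 13 blocks
T5–T6: 12 blocks
T5–T7: 9 blocks
T6–T7: 17 blocks
Closest pair: T4–T6 at 6 blocks.

T4 and T6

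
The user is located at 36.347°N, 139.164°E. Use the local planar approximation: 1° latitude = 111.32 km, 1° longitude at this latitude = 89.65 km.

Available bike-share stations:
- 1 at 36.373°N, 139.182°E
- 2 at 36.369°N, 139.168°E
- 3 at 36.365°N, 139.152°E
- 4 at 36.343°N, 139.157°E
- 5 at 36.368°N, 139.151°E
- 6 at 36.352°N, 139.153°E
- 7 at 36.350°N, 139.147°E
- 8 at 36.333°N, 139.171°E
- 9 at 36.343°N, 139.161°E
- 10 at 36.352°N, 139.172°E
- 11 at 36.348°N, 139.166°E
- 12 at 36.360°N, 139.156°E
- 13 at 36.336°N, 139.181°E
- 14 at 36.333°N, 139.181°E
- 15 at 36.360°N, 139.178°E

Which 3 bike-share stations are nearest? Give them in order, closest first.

Distances from 36.347°N, 139.164°E:
1: √((0.026·111.32)² + (0.018·89.65)²) = √(8.37709 + 2.60403) = 3.314 km
2: √((0.022·111.32)² + (0.004·89.65)²) = √(5.99780 + 0.12859) = 2.475 km
3: √((0.018·111.32)² + (-0.012·89.65)²) = √(4.01505 + 1.15735) = 2.274 km
4: √((-0.004·111.32)² + (-0.007·89.65)²) = √(0.19827 + 0.39382) = 0.769 km
5: √((0.021·111.32)² + (-0.013·89.65)²) = √(5.46493 + 1.35827) = 2.612 km
6: √((0.005·111.32)² + (-0.011·89.65)²) = √(0.30980 + 0.97249) = 1.132 km
7: √((0.003·111.32)² + (-0.017·89.65)²) = √(0.11153 + 2.32273) = 1.560 km
8: √((-0.014·111.32)² + (0.007·89.65)²) = √(2.42886 + 0.39382) = 1.680 km
9: √((-0.004·111.32)² + (-0.003·89.65)²) = √(0.19827 + 0.07233) = 0.520 km
10: √((0.005·111.32)² + (0.008·89.65)²) = √(0.30980 + 0.51438) = 0.908 km
11: √((0.001·111.32)² + (0.002·89.65)²) = √(0.01239 + 0.03215) = 0.211 km
12: √((0.013·111.32)² + (-0.008·89.65)²) = √(2.09427 + 0.51438) = 1.615 km
13: √((-0.011·111.32)² + (0.017·89.65)²) = √(1.49945 + 2.32273) = 1.955 km
14: √((-0.014·111.32)² + (0.017·89.65)²) = √(2.42886 + 2.32273) = 2.180 km
15: √((0.013·111.32)² + (0.014·89.65)²) = √(2.09427 + 1.57528) = 1.916 km
Sorted: 11 (0.211 km) < 9 (0.520 km) < 4 (0.769 km) < 10 (0.908 km) < 6 (1.132 km) < …

11, 9, 4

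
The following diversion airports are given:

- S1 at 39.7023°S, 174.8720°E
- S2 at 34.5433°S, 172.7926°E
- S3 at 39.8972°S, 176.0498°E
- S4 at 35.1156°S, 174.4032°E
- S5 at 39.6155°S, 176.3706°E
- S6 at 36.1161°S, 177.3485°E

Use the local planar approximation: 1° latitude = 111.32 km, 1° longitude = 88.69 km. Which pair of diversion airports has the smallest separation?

Pairwise distances:
S1–S2: √((5.1590·111.32)² + (-2.0794·88.69)²) = √(329820.352168 + 34011.468920) = 603.1847 km
S1–S3: √((-0.1949·111.32)² + (1.1778·88.69)²) = √(470.728045 + 10911.699812) = 106.6885 km
S1–S4: √((4.5867·111.32)² + (-0.4688·88.69)²) = √(260703.622686 + 1728.719440) = 512.2815 km
S1–S5: √((0.0868·111.32)² + (1.4986·88.69)²) = √(93.365375 + 17665.289795) = 133.2616 km
S1–S6: √((3.5862·111.32)² + (2.4765·88.69)²) = √(159373.242195 + 48242.074435) = 455.6482 km
S2–S3: √((-5.3539·111.32)² + (3.2572·88.69)²) = √(355211.408431 + 83452.271449) = 662.3169 km
S2–S4: √((-0.5723·111.32)² + (1.6106·88.69)²) = √(4058.764818 + 20404.440904) = 156.4072 km
S2–S5: √((-5.0722·111.32)² + (3.5780·88.69)²) = √(318815.285068 + 100700.118649) = 647.7001 km
S2–S6: √((-1.5728·111.32)² + (4.5559·88.69)²) = √(30654.440672 + 163266.722908) = 440.3648 km
S3–S4: √((4.7816·111.32)² + (-1.6466·88.69)²) = √(283330.208346 + 21326.791934) = 551.9574 km
S3–S5: √((0.2817·111.32)² + (0.3208·88.69)²) = √(983.377097 + 809.502192) = 42.3424 km
S3–S6: √((3.7811·111.32)² + (1.2987·88.69)²) = √(177166.955519 + 13266.824706) = 436.3872 km
S4–S5: √((-4.4999·111.32)² + (1.9674·88.69)²) = √(250929.730796 + 30446.308522) = 530.4489 km
S4–S6: √((-1.0005·111.32)² + (2.9453·88.69)²) = √(12404.537640 + 68235.186765) = 283.9713 km
S5–S6: √((3.4994·111.32)² + (0.9779·88.69)²) = √(151751.701863 + 7522.084400) = 399.0912 km
Closest pair: S3–S5 at 42.3424 km.

S3 and S5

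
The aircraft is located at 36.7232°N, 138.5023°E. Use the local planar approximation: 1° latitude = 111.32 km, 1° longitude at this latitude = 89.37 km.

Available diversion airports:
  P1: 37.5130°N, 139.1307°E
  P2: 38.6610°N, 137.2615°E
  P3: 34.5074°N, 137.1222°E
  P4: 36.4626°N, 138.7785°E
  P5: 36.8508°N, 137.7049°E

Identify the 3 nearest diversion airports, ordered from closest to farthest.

P4, P5, P1

Distances from 36.7232°N, 138.5023°E:
P1: 104.3263 km
P2: 242.5490 km
P3: 275.7811 km
P4: 38.0904 km
P5: 72.6655 km
Sorted: P4 (38.0904 km) < P5 (72.6655 km) < P1 (104.3263 km) < P2 (242.5490 km) < P3 (275.7811 km)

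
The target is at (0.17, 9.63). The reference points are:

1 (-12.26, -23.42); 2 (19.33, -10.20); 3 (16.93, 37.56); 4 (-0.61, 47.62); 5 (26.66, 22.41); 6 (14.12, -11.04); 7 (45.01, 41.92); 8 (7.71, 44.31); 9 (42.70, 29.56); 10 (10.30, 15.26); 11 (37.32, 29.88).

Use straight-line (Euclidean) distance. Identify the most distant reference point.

7

Distances from (0.17, 9.63):
1: 35.31
2: 27.57
3: 32.57
4: 38.00
5: 29.41
6: 24.94
7: 55.26
8: 35.49
9: 46.97
10: 11.59
11: 42.31
Maximum: 7 at 55.26.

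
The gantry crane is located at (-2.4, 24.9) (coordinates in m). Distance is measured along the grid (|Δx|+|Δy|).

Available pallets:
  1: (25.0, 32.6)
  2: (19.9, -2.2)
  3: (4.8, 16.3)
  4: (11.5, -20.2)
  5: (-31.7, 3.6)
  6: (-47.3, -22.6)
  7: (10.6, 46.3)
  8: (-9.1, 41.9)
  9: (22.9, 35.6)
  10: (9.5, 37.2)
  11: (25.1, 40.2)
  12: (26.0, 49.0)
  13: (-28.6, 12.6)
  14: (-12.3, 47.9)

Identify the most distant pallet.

Distances from (-2.4, 24.9):
1: 35.1 m
2: 49.4 m
3: 15.8 m
4: 59.0 m
5: 50.6 m
6: 92.4 m
7: 34.4 m
8: 23.7 m
9: 36.0 m
10: 24.2 m
11: 42.8 m
12: 52.5 m
13: 38.5 m
14: 32.9 m
Maximum: 6 at 92.4 m.

6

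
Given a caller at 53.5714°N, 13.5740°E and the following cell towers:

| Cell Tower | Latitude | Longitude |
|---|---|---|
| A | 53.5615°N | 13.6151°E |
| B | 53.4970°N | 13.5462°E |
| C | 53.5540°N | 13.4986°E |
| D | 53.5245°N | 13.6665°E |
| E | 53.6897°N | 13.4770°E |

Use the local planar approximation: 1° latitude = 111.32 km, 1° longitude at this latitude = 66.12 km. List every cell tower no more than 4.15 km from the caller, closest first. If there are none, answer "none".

Distances from 53.5714°N, 13.5740°E:
A: √((-0.0099·111.32)² + (0.0411·66.12)²) = √(1.214554 + 7.384980) = 2.9325 km
B: √((-0.0744·111.32)² + (-0.0278·66.12)²) = √(68.594969 + 3.378744) = 8.4837 km
C: √((-0.0174·111.32)² + (-0.0754·66.12)²) = √(3.751845 + 24.854692) = 5.3485 km
D: √((-0.0469·111.32)² + (0.0925·66.12)²) = √(27.257880 + 37.406679) = 8.0414 km
E: √((0.1183·111.32)² + (-0.0970·66.12)²) = √(173.426670 + 41.134778) = 14.6479 km
Threshold 4.15 km: A (2.9325 km) is within range.

A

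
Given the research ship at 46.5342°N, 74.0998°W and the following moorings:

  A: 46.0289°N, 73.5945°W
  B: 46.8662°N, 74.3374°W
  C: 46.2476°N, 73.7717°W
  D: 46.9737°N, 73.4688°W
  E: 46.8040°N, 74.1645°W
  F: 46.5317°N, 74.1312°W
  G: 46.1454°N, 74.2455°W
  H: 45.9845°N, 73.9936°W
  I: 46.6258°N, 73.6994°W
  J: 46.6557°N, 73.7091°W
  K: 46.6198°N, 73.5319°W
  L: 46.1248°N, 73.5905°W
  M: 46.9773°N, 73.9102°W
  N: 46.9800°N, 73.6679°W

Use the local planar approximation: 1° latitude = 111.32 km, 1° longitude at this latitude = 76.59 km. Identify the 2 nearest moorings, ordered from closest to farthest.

Distances from 46.5342°N, 74.0998°W:
A: 68.2775 km
B: 41.1955 km
C: 40.6123 km
D: 68.7699 km
E: 30.4402 km
F: 2.4210 km
G: 44.6967 km
H: 61.7308 km
I: 32.3175 km
J: 32.8385 km
K: 44.5270 km
L: 59.9883 km
M: 51.4190 km
N: 59.6408 km
Sorted: F (2.4210 km) < E (30.4402 km) < I (32.3175 km) < J (32.8385 km) < …

F, E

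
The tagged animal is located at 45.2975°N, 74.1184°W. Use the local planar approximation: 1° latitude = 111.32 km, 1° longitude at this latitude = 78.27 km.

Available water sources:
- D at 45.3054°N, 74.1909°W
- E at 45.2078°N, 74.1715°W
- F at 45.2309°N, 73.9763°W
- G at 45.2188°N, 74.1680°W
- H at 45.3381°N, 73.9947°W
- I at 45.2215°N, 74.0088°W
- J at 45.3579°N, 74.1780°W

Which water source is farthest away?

Distances from 45.2975°N, 74.1184°W:
D: 5.7423 km
E: 10.8158 km
F: 13.3667 km
G: 9.5825 km
H: 10.6849 km
I: 12.0485 km
J: 8.1835 km
Maximum: F at 13.3667 km.

F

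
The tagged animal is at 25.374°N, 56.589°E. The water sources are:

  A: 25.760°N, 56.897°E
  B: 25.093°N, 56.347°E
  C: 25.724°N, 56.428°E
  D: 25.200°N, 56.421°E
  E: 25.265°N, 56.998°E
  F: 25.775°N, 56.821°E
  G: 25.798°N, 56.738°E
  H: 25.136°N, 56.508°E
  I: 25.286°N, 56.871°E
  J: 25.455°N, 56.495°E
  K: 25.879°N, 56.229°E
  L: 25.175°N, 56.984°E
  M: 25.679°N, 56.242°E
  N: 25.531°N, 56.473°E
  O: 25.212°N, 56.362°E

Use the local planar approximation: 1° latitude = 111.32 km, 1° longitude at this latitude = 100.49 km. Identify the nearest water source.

Distances from 25.374°N, 56.589°E:
A: 52.956 km
B: 39.622 km
C: 42.188 km
D: 25.694 km
E: 42.854 km
F: 50.361 km
G: 49.518 km
H: 27.716 km
I: 29.984 km
J: 13.059 km
K: 66.851 km
L: 45.457 km
M: 48.669 km
N: 21.008 km
O: 29.079 km
Minimum: J at 13.059 km.

J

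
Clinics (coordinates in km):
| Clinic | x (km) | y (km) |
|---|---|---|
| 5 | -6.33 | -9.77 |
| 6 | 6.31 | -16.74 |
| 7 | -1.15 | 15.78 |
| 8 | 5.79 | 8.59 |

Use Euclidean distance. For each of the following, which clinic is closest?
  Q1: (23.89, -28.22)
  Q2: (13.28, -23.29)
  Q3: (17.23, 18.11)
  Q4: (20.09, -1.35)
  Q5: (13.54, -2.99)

Q1→6; Q2→6; Q3→8; Q4→8; Q5→8

Q1 at (23.89, -28.22):
  5: √((-30.22)² + (18.45)²) = √(913.2484 + 340.4025) = 35.41 km
  6: √((-17.58)² + (11.48)²) = √(309.0564 + 131.7904) = 21.00 km
  7: √((-25.04)² + (44.00)²) = √(627.0016 + 1936.0000) = 50.63 km
  8: √((-18.10)² + (36.81)²) = √(327.6100 + 1354.9761) = 41.02 km
  → nearest: 6 (21.00 km)
Q2 at (13.28, -23.29):
  5: √((-19.61)² + (13.52)²) = √(384.5521 + 182.7904) = 23.82 km
  6: √((-6.97)² + (6.55)²) = √(48.5809 + 42.9025) = 9.56 km
  7: √((-14.43)² + (39.07)²) = √(208.2249 + 1526.4649) = 41.65 km
  8: √((-7.49)² + (31.88)²) = √(56.1001 + 1016.3344) = 32.75 km
  → nearest: 6 (9.56 km)
Q3 at (17.23, 18.11):
  5: √((-23.56)² + (-27.88)²) = √(555.0736 + 777.2944) = 36.50 km
  6: √((-10.92)² + (-34.85)²) = √(119.2464 + 1214.5225) = 36.52 km
  7: √((-18.38)² + (-2.33)²) = √(337.8244 + 5.4289) = 18.53 km
  8: √((-11.44)² + (-9.52)²) = √(130.8736 + 90.6304) = 14.88 km
  → nearest: 8 (14.88 km)
Q4 at (20.09, -1.35):
  5: √((-26.42)² + (-8.42)²) = √(698.0164 + 70.8964) = 27.73 km
  6: √((-13.78)² + (-15.39)²) = √(189.8884 + 236.8521) = 20.66 km
  7: √((-21.24)² + (17.13)²) = √(451.1376 + 293.4369) = 27.29 km
  8: √((-14.30)² + (9.94)²) = √(204.4900 + 98.8036) = 17.42 km
  → nearest: 8 (17.42 km)
Q5 at (13.54, -2.99):
  5: √((-19.87)² + (-6.78)²) = √(394.8169 + 45.9684) = 20.99 km
  6: √((-7.23)² + (-13.75)²) = √(52.2729 + 189.0625) = 15.53 km
  7: √((-14.69)² + (18.77)²) = √(215.7961 + 352.3129) = 23.84 km
  8: √((-7.75)² + (11.58)²) = √(60.0625 + 134.0964) = 13.93 km
  → nearest: 8 (13.93 km)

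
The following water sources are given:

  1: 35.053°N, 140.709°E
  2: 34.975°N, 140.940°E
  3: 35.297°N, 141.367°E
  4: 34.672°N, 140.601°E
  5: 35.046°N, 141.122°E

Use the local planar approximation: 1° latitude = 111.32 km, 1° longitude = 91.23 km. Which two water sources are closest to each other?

2 and 5

Pairwise distances:
2–5: 18.389 km
1–2: 22.793 km
3–5: 35.781 km
1–5: 37.686 km
1–4: 43.542 km
2–4: 45.762 km
2–3: 52.937 km
4–5: 63.187 km
1–3: 65.889 km
3–4: 98.611 km
Closest pair: 2–5 at 18.389 km.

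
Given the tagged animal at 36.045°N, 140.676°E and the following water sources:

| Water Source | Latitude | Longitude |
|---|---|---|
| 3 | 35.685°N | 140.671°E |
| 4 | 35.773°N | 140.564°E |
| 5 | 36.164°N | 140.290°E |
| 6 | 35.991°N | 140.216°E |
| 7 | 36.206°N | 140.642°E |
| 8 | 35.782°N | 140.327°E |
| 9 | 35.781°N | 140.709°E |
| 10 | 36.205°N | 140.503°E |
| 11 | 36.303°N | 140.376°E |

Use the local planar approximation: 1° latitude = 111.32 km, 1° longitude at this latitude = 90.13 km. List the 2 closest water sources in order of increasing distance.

7, 10

Distances from 36.045°N, 140.676°E:
3: 40.078 km
4: 31.917 km
5: 37.227 km
6: 41.893 km
7: 18.183 km
8: 42.972 km
9: 29.539 km
10: 23.672 km
11: 39.446 km
Sorted: 7 (18.183 km) < 10 (23.672 km) < 9 (29.539 km) < 4 (31.917 km) < …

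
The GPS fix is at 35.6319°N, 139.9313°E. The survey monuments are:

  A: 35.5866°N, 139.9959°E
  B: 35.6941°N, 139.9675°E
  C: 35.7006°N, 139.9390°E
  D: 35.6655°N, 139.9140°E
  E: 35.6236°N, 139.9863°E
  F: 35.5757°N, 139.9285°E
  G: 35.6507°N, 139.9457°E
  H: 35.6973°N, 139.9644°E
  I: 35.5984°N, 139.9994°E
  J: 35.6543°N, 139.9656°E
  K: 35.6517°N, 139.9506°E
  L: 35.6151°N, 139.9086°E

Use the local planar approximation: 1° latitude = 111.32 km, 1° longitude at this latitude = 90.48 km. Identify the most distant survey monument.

H

Distances from 35.6319°N, 139.9313°E:
A: √((-0.0453·111.32)² + (0.0646·90.48)²) = √(25.429791 + 34.164119) = 7.7197 km
B: √((0.0622·111.32)² + (0.0362·90.48)²) = √(47.943216 + 10.728088) = 7.6597 km
C: √((0.0687·111.32)² + (0.0077·90.48)²) = √(58.487071 + 0.485385) = 7.6794 km
D: √((0.0336·111.32)² + (-0.0173·90.48)²) = √(13.990233 + 2.450177) = 4.0547 km
E: √((-0.0083·111.32)² + (0.0550·90.48)²) = √(0.853695 + 24.764557) = 5.0614 km
F: √((-0.0562·111.32)² + (-0.0028·90.48)²) = √(39.139838 + 0.064183) = 6.2613 km
G: √((0.0188·111.32)² + (0.0144·90.48)²) = √(4.379879 + 1.697580) = 2.4653 km
H: √((0.0654·111.32)² + (0.0331·90.48)²) = √(53.003176 + 8.969354) = 7.8723 km
I: √((-0.0335·111.32)² + (0.0681·90.48)²) = √(13.907082 + 37.966399) = 7.2023 km
J: √((0.0224·111.32)² + (0.0343·90.48)²) = √(6.217881 + 9.631489) = 3.9811 km
K: √((0.0198·111.32)² + (0.0193·90.48)²) = √(4.858216 + 3.049438) = 2.8121 km
L: √((-0.0168·111.32)² + (-0.0227·90.48)²) = √(3.497558 + 4.218489) = 2.7778 km
Maximum: H at 7.8723 km.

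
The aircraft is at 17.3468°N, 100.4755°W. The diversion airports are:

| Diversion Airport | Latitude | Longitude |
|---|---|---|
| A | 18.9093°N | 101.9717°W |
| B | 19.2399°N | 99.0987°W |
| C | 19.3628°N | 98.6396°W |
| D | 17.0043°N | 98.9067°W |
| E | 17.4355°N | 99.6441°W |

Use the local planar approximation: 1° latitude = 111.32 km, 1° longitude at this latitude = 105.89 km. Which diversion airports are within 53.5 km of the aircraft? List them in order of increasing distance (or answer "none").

Distances from 17.3468°N, 100.4755°W:
A: √((1.5625·111.32)² + (-1.4962·105.89)²) = √(30254.253906 + 25100.894446) = 235.2767 km
B: √((1.8931·111.32)² + (1.3768·105.89)²) = √(44411.302080 + 21254.535157) = 256.2535 km
C: √((2.0160·111.32)² + (1.8359·105.89)²) = √(50364.839102 + 37792.701761) = 296.9134 km
D: √((-0.3425·111.32)² + (1.5688·105.89)²) = √(1453.675754 + 27595.931480) = 170.4395 km
E: √((0.0887·111.32)² + (0.8314·105.89)²) = √(97.497535 + 7750.503861) = 88.5889 km
Threshold 53.5 km: none within range.

none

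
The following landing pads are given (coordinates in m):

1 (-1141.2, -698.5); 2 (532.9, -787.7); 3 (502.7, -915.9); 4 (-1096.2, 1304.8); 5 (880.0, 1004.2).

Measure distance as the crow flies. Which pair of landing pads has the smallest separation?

Pairwise distances:
1–2: 1676.5 m
1–3: 1658.2 m
1–4: 2003.8 m
1–5: 2642.8 m
2–3: 131.7 m
2–4: 2651.9 m
2–5: 1825.2 m
3–4: 2736.4 m
3–5: 1956.8 m
4–5: 1998.9 m
Closest pair: 2–3 at 131.7 m.

2 and 3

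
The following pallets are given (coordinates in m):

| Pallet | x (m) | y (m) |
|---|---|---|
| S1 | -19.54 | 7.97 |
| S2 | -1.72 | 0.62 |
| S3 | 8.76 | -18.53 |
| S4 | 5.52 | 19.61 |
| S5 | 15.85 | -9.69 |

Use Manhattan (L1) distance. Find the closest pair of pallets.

S3 and S5

Pairwise distances:
S1–S2: |17.82| + |-7.35| = 17.82 + 7.35 = 25.17 m
S1–S3: |28.30| + |-26.50| = 28.30 + 26.50 = 54.80 m
S1–S4: |25.06| + |11.64| = 25.06 + 11.64 = 36.70 m
S1–S5: |35.39| + |-17.66| = 35.39 + 17.66 = 53.05 m
S2–S3: |10.48| + |-19.15| = 10.48 + 19.15 = 29.63 m
S2–S4: |7.24| + |18.99| = 7.24 + 18.99 = 26.23 m
S2–S5: |17.57| + |-10.31| = 17.57 + 10.31 = 27.88 m
S3–S4: |-3.24| + |38.14| = 3.24 + 38.14 = 41.38 m
S3–S5: |7.09| + |8.84| = 7.09 + 8.84 = 15.93 m
S4–S5: |10.33| + |-29.30| = 10.33 + 29.30 = 39.63 m
Closest pair: S3–S5 at 15.93 m.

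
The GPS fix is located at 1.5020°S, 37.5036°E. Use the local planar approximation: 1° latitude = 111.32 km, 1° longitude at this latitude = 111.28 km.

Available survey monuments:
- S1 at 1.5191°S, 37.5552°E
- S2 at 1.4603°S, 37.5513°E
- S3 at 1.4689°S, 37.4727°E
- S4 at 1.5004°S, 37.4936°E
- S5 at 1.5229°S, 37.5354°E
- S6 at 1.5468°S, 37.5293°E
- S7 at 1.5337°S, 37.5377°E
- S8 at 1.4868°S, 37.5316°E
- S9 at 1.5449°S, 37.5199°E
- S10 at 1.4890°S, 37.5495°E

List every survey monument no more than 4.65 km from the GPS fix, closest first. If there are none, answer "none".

S4, S8, S5

Distances from 1.5020°S, 37.5036°E:
S1: 6.0494 km
S2: 7.0515 km
S3: 5.0399 km
S4: 1.1270 km
S5: 4.2350 km
S6: 5.7490 km
S7: 5.1819 km
S8: 3.5456 km
S9: 5.1085 km
S10: 5.3088 km
Threshold 4.65 km: S4 (1.1270 km), S8 (3.5456 km), S5 (4.2350 km) are within range.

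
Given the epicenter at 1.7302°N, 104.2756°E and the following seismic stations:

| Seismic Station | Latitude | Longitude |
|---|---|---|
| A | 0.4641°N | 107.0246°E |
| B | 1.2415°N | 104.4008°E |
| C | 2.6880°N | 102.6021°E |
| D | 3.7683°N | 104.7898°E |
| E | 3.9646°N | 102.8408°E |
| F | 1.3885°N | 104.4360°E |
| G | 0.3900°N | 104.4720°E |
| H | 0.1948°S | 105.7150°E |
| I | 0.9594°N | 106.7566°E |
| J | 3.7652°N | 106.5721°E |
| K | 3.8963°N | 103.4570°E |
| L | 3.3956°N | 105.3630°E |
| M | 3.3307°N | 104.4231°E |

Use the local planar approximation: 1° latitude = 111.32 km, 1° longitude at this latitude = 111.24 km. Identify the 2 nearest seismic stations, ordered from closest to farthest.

F, B

Distances from 1.7302°N, 104.2756°E:
A: √((-1.2661·111.32)² + (2.7490·111.24)²) = √(19864.718399 + 93512.881618) = 336.7159 km
B: √((-0.4887·111.32)² + (0.1252·111.24)²) = √(2959.586744 + 193.968237) = 56.1565 km
C: √((0.9578·111.32)² + (-1.6735·111.24)²) = √(11368.314004 + 34655.597725) = 214.5318 km
D: √((2.0381·111.32)² + (0.5142·111.24)²) = √(51475.120660 + 3271.795155) = 233.9806 km
E: √((2.2344·111.32)² + (-1.4348·111.24)²) = √(61868.308255 + 25474.442970) = 295.5381 km
F: √((-0.3417·111.32)² + (0.1604·111.24)²) = √(1446.892791 + 318.368938) = 42.0150 km
G: √((-1.3402·111.32)² + (0.1964·111.24)²) = √(22257.973577 + 477.314829) = 150.7823 km
H: √((-1.9250·111.32)² + (1.4394·111.24)²) = √(45920.632681 + 25638.048047) = 267.5045 km
I: √((-0.7708·111.32)² + (2.4810·111.24)²) = √(7362.576279 + 76168.515064) = 289.0175 km
J: √((2.0350·111.32)² + (2.2965·111.24)²) = √(51318.649910 + 65261.170654) = 341.4379 km
K: √((2.1661·111.32)² + (-0.8186·111.24)²) = √(58143.798430 + 8292.117377) = 257.7517 km
L: √((1.6654·111.32)² + (1.0874·111.24)²) = √(34370.315281 + 14631.896408) = 221.3644 km
M: √((1.6005·111.32)² + (0.1475·111.24)²) = √(31743.715070 + 269.219182) = 178.9216 km
Sorted: F (42.0150 km) < B (56.1565 km) < G (150.7823 km) < M (178.9216 km) < …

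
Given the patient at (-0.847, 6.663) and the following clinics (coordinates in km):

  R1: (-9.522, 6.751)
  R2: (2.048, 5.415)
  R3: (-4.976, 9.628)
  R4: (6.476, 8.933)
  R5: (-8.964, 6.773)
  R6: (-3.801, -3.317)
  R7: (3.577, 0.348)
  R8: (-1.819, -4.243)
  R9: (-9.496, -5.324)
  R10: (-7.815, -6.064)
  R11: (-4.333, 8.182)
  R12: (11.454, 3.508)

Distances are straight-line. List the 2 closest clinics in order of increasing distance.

R2, R11

Distances from (-0.847, 6.663):
R1: 8.675 km
R2: 3.153 km
R3: 5.083 km
R4: 7.667 km
R5: 8.118 km
R6: 10.408 km
R7: 7.710 km
R8: 10.949 km
R9: 14.782 km
R10: 14.510 km
R11: 3.803 km
R12: 12.699 km
Sorted: R2 (3.153 km) < R11 (3.803 km) < R3 (5.083 km) < R4 (7.667 km) < …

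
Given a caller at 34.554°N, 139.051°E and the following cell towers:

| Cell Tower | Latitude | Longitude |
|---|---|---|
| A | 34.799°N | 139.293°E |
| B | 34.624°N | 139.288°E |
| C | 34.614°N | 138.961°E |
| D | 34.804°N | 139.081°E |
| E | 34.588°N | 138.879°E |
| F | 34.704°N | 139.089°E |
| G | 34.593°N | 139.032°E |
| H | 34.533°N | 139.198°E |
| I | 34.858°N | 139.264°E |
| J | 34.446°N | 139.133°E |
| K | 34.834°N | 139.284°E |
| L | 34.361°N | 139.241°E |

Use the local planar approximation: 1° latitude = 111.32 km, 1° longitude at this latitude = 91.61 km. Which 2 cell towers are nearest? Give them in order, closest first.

G, C

Distances from 34.554°N, 139.051°E:
A: 35.147 km
B: 23.068 km
C: 10.611 km
D: 27.965 km
E: 16.205 km
F: 17.057 km
G: 4.677 km
H: 13.668 km
I: 39.064 km
J: 14.176 km
K: 37.778 km
L: 27.651 km
Sorted: G (4.677 km) < C (10.611 km) < H (13.668 km) < J (14.176 km) < …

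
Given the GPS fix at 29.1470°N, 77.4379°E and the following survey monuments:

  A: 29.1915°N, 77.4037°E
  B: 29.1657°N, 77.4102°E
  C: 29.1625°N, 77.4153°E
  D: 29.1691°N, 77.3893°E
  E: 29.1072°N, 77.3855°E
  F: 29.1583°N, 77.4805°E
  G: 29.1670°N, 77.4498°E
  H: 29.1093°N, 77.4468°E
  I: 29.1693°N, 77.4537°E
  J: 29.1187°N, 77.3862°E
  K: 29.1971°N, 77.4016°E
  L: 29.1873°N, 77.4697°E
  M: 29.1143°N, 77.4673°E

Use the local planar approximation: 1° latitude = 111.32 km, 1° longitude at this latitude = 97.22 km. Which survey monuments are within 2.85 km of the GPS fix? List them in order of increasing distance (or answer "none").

G, C

Distances from 29.1470°N, 77.4379°E:
A: √((0.0445·111.32)² + (-0.0342·97.22)²) = √(24.539540 + 11.055120) = 5.9661 km
B: √((0.0187·111.32)² + (-0.0277·97.22)²) = √(4.333408 + 7.252217) = 3.4038 km
C: √((0.0155·111.32)² + (-0.0226·97.22)²) = √(2.977212 + 4.827565) = 2.7937 km
D: √((0.0221·111.32)² + (-0.0486·97.22)²) = √(6.052446 + 22.324604) = 5.3270 km
E: √((-0.0398·111.32)² + (-0.0524·97.22)²) = √(19.629649 + 25.952178) = 6.7514 km
F: √((0.0113·111.32)² + (0.0426·97.22)²) = √(1.582353 + 17.152619) = 4.3284 km
G: √((0.0200·111.32)² + (0.0119·97.22)²) = √(4.956857 + 1.338459) = 2.5090 km
H: √((-0.0377·111.32)² + (0.0089·97.22)²) = √(17.612828 + 0.748671) = 4.2850 km
I: √((0.0223·111.32)² + (0.0158·97.22)²) = √(6.162488 + 2.359529) = 2.9192 km
J: √((-0.0283·111.32)² + (-0.0517·97.22)²) = √(9.924743 + 25.263430) = 5.9320 km
K: √((0.0501·111.32)² + (-0.0363·97.22)²) = √(31.104401 + 12.454448) = 6.5999 km
L: √((0.0403·111.32)² + (0.0318·97.22)²) = √(20.125955 + 9.557966) = 5.4483 km
M: √((-0.0327·111.32)² + (0.0294·97.22)²) = √(13.250794 + 8.169696) = 4.6282 km
Threshold 2.85 km: G (2.5090 km), C (2.7937 km) are within range.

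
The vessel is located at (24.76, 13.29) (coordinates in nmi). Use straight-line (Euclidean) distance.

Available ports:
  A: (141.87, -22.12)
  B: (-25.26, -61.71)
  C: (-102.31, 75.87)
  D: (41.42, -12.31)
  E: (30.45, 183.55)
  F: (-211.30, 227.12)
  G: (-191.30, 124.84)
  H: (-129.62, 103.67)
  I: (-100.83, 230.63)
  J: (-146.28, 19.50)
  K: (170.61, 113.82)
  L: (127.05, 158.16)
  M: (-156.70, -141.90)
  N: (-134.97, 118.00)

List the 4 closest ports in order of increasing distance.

D, B, A, C

Distances from (24.76, 13.29):
A: √((117.11)² + (-35.41)²) = √(13714.7521 + 1253.8681) = 122.35 nmi
B: √((-50.02)² + (-75.00)²) = √(2502.0004 + 5625.0000) = 90.15 nmi
C: √((-127.07)² + (62.58)²) = √(16146.7849 + 3916.2564) = 141.64 nmi
D: √((16.66)² + (-25.60)²) = √(277.5556 + 655.3600) = 30.54 nmi
E: √((5.69)² + (170.26)²) = √(32.3761 + 28988.4676) = 170.36 nmi
F: √((-236.06)² + (213.83)²) = √(55724.3236 + 45723.2689) = 318.51 nmi
G: √((-216.06)² + (111.55)²) = √(46681.9236 + 12443.4025) = 243.16 nmi
H: √((-154.38)² + (90.38)²) = √(23833.1844 + 8168.5444) = 178.89 nmi
I: √((-125.59)² + (217.34)²) = √(15772.8481 + 47236.6756) = 251.02 nmi
J: √((-171.04)² + (6.21)²) = √(29254.6816 + 38.5641) = 171.15 nmi
K: √((145.85)² + (100.53)²) = √(21272.2225 + 10106.2809) = 177.14 nmi
L: √((102.29)² + (144.87)²) = √(10463.2441 + 20987.3169) = 177.34 nmi
M: √((-181.46)² + (-155.19)²) = √(32927.7316 + 24083.9361) = 238.77 nmi
N: √((-159.73)² + (104.71)²) = √(25513.6729 + 10964.1841) = 190.99 nmi
Sorted: D (30.54 nmi) < B (90.15 nmi) < A (122.35 nmi) < C (141.64 nmi) < E (170.36 nmi) < J (171.15 nmi) < …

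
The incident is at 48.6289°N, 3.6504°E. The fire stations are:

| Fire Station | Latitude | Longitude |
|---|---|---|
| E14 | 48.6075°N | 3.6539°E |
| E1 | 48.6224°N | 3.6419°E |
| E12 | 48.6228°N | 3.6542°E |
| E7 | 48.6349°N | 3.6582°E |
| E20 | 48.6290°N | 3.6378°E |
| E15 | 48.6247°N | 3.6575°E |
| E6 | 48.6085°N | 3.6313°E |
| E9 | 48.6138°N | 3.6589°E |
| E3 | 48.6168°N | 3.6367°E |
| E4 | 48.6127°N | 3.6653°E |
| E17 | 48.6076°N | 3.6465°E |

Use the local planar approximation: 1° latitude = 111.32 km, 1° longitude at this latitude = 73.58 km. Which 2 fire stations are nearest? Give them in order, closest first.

Distances from 48.6289°N, 3.6504°E:
E14: 2.3961 km
E1: 0.9564 km
E12: 0.7344 km
E7: 0.8806 km
E20: 0.9272 km
E15: 0.7011 km
E6: 2.6706 km
E9: 1.7935 km
E3: 1.6824 km
E4: 2.1105 km
E17: 2.3884 km
Sorted: E15 (0.7011 km) < E12 (0.7344 km) < E7 (0.8806 km) < E20 (0.9272 km) < …

E15, E12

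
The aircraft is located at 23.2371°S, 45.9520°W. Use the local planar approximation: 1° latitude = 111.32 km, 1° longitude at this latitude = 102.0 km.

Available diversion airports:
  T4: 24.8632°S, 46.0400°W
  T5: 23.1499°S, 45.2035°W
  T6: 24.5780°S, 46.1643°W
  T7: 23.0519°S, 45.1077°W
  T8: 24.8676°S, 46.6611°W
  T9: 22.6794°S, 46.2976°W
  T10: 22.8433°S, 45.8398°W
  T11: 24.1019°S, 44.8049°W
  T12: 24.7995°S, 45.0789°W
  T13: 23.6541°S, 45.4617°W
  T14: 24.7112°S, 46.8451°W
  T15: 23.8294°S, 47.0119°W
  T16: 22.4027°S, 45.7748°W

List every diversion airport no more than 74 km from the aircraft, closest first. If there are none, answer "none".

Distances from 23.2371°S, 45.9520°W:
T4: √((-1.6261·111.32)² + (-0.0880·102.0)²) = √(32767.317929 + 80.568576) = 181.2399 km
T5: √((0.0872·111.32)² + (0.7485·102.0)²) = √(94.227868 + 5828.864409) = 76.9616 km
T6: √((-1.3409·111.32)² + (-0.2123·102.0)²) = √(22281.230779 + 468.921701) = 150.8315 km
T7: √((0.1852·111.32)² + (0.8443·102.0)²) = √(425.038588 + 7416.413266) = 88.5520 km
T8: √((-1.6305·111.32)² + (-0.7091·102.0)²) = √(32944.885433 + 5231.368515) = 195.3874 km
T9: √((0.5577·111.32)² + (-0.3456·102.0)²) = √(3854.319252 + 1242.647101) = 71.3930 km
T10: √((0.3938·111.32)² + (0.1122·102.0)²) = √(1921.754112 + 130.974291) = 45.3070 km
T11: √((-0.8648·111.32)² + (1.1471·102.0)²) = √(9267.823562 + 13689.982818) = 151.5183 km
T12: √((-1.5624·111.32)² + (0.8731·102.0)²) = √(30250.381486 + 7931.006758) = 195.4006 km
T13: √((-0.4170·111.32)² + (0.4903·102.0)²) = √(2154.857250 + 2501.060112) = 68.2343 km
T14: √((-1.4741·111.32)² + (-0.8931·102.0)²) = √(26927.763709 + 8298.517654) = 187.6867 km
T15: √((-0.5923·111.32)² + (-1.0599·102.0)²) = √(4347.402598 + 11687.728856) = 126.6299 km
T16: √((0.8344·111.32)² + (0.1772·102.0)²) = √(8627.699019 + 326.683935) = 94.6276 km
Threshold 74 km: T10 (45.3070 km), T13 (68.2343 km), T9 (71.3930 km) are within range.

T10, T13, T9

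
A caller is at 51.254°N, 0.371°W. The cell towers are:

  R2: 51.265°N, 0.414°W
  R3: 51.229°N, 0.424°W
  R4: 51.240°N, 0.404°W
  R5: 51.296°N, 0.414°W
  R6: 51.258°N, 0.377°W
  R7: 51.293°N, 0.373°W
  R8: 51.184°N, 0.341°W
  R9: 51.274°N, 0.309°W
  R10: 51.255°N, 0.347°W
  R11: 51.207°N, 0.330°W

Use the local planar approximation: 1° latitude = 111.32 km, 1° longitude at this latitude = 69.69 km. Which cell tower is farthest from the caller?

R8

Distances from 51.254°N, 0.371°W:
R2: √((0.011·111.32)² + (-0.043·69.69)²) = √(1.49945 + 8.98003) = 3.237 km
R3: √((-0.025·111.32)² + (-0.053·69.69)²) = √(7.74509 + 13.64246) = 4.625 km
R4: √((-0.014·111.32)² + (-0.033·69.69)²) = √(2.42886 + 5.28894) = 2.778 km
R5: √((0.042·111.32)² + (-0.043·69.69)²) = √(21.85974 + 8.98003) = 5.553 km
R6: √((0.004·111.32)² + (-0.006·69.69)²) = √(0.19827 + 0.17484) = 0.611 km
R7: √((0.039·111.32)² + (-0.002·69.69)²) = √(18.84845 + 0.01943) = 4.344 km
R8: √((-0.070·111.32)² + (0.030·69.69)²) = √(60.72150 + 4.37103) = 8.068 km
R9: √((0.020·111.32)² + (0.062·69.69)²) = √(4.95686 + 18.66914) = 4.861 km
R10: √((0.001·111.32)² + (0.024·69.69)²) = √(0.01239 + 2.79746) = 1.676 km
R11: √((-0.047·111.32)² + (0.041·69.69)²) = √(27.37424 + 8.16411) = 5.961 km
Maximum: R8 at 8.068 km.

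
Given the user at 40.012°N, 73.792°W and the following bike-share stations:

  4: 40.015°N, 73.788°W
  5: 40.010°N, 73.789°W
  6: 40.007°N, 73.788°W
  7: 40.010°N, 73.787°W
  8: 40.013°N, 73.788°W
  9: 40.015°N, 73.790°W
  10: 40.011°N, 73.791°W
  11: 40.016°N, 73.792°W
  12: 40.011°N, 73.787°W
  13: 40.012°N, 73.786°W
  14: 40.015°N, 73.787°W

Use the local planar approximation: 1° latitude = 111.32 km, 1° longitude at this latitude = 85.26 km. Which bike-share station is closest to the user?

Distances from 40.012°N, 73.792°W:
4: √((0.003·111.32)² + (0.004·85.26)²) = √(0.11153 + 0.11631) = 0.477 km
5: √((-0.002·111.32)² + (0.003·85.26)²) = √(0.04957 + 0.06542) = 0.339 km
6: √((-0.005·111.32)² + (0.004·85.26)²) = √(0.30980 + 0.11631) = 0.653 km
7: √((-0.002·111.32)² + (0.005·85.26)²) = √(0.04957 + 0.18173) = 0.481 km
8: √((0.001·111.32)² + (0.004·85.26)²) = √(0.01239 + 0.11631) = 0.359 km
9: √((0.003·111.32)² + (0.002·85.26)²) = √(0.11153 + 0.02908) = 0.375 km
10: √((-0.001·111.32)² + (0.001·85.26)²) = √(0.01239 + 0.00727) = 0.140 km
11: √((0.004·111.32)² + (0.000·85.26)²) = √(0.19827 + 0.00000) = 0.445 km
12: √((-0.001·111.32)² + (0.005·85.26)²) = √(0.01239 + 0.18173) = 0.441 km
13: √((0.000·111.32)² + (0.006·85.26)²) = √(0.00000 + 0.26169) = 0.512 km
14: √((0.003·111.32)² + (0.005·85.26)²) = √(0.11153 + 0.18173) = 0.542 km
Minimum: 10 at 0.140 km.

10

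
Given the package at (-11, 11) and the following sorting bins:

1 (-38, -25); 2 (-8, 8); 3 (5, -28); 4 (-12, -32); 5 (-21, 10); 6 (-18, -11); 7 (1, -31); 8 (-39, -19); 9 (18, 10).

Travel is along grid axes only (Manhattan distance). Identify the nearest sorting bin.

Distances from (-11, 11):
1: 63
2: 6
3: 55
4: 44
5: 11
6: 29
7: 54
8: 58
9: 30
Minimum: 2 at 6.

2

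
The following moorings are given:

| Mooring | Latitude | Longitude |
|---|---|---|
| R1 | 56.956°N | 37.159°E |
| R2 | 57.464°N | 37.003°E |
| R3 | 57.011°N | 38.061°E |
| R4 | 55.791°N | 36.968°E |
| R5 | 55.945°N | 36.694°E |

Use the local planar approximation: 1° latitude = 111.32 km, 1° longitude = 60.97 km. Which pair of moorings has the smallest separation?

R4 and R5

Pairwise distances:
R1–R2: 57.345 km
R1–R3: 55.335 km
R1–R4: 130.210 km
R1–R5: 116.061 km
R2–R3: 81.878 km
R2–R4: 186.251 km
R2–R5: 170.141 km
R3–R4: 151.279 km
R3–R5: 145.012 km
R4–R5: 23.937 km
Closest pair: R4–R5 at 23.937 km.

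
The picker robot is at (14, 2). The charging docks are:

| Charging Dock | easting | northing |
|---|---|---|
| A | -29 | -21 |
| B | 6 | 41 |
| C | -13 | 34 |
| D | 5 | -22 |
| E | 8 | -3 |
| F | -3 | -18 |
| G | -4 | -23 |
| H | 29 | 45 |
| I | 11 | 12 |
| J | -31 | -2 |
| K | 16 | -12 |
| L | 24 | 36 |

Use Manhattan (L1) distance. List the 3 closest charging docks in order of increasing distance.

Distances from (14, 2):
A: |-43| + |-23| = 43 + 23 = 66
B: |-8| + |39| = 8 + 39 = 47
C: |-27| + |32| = 27 + 32 = 59
D: |-9| + |-24| = 9 + 24 = 33
E: |-6| + |-5| = 6 + 5 = 11
F: |-17| + |-20| = 17 + 20 = 37
G: |-18| + |-25| = 18 + 25 = 43
H: |15| + |43| = 15 + 43 = 58
I: |-3| + |10| = 3 + 10 = 13
J: |-45| + |-4| = 45 + 4 = 49
K: |2| + |-14| = 2 + 14 = 16
L: |10| + |34| = 10 + 34 = 44
Sorted: E (11) < I (13) < K (16) < D (33) < F (37) < …

E, I, K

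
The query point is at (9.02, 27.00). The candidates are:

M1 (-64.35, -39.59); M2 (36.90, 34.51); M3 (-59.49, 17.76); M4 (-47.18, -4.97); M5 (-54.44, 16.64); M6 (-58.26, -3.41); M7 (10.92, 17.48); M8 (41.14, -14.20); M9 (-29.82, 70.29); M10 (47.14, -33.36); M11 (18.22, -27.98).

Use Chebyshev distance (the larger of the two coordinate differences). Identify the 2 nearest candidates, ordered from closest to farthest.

Distances from (9.02, 27.00):
M1: max(|-73.37|, |-66.59|) = 73.37
M2: max(|27.88|, |7.51|) = 27.88
M3: max(|-68.51|, |-9.24|) = 68.51
M4: max(|-56.20|, |-31.97|) = 56.20
M5: max(|-63.46|, |-10.36|) = 63.46
M6: max(|-67.28|, |-30.41|) = 67.28
M7: max(|1.90|, |-9.52|) = 9.52
M8: max(|32.12|, |-41.20|) = 41.20
M9: max(|-38.84|, |43.29|) = 43.29
M10: max(|38.12|, |-60.36|) = 60.36
M11: max(|9.20|, |-54.98|) = 54.98
Sorted: M7 (9.52) < M2 (27.88) < M8 (41.20) < M9 (43.29) < …

M7, M2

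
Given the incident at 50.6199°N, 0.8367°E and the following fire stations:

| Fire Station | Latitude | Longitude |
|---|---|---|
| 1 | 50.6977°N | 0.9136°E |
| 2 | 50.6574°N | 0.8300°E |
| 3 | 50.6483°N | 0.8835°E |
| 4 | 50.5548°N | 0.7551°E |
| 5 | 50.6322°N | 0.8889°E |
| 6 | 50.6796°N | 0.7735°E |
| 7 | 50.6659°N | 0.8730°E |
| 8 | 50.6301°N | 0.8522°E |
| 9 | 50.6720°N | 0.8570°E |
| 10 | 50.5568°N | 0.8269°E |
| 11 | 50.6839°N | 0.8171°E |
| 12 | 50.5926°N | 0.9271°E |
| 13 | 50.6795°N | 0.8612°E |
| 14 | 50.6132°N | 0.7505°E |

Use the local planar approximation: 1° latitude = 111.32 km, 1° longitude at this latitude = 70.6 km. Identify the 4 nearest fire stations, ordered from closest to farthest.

Distances from 50.6199°N, 0.8367°E:
1: √((0.0778·111.32)² + (0.0769·70.6)²) = √(75.007655 + 29.475561) = 10.2217 km
2: √((0.0375·111.32)² + (-0.0067·70.6)²) = √(17.426450 + 0.223748) = 4.2012 km
3: √((0.0284·111.32)² + (0.0468·70.6)²) = √(9.995006 + 10.916945) = 4.5730 km
4: √((-0.0651·111.32)² + (-0.0816·70.6)²) = √(52.518023 + 33.188660) = 9.2578 km
5: √((0.0123·111.32)² + (0.0522·70.6)²) = √(1.874807 + 13.581584) = 3.9315 km
6: √((0.0597·111.32)² + (-0.0632·70.6)²) = √(44.166711 + 19.908730) = 8.0047 km
7: √((0.0460·111.32)² + (0.0363·70.6)²) = √(26.221773 + 6.567841) = 5.7262 km
8: √((0.0102·111.32)² + (0.0155·70.6)²) = √(1.289278 + 1.197492) = 1.5769 km
9: √((0.0521·111.32)² + (0.0203·70.6)²) = √(33.637355 + 2.054005) = 5.9742 km
10: √((-0.0631·111.32)² + (-0.0098·70.6)²) = √(49.340678 + 0.478698) = 7.0583 km
11: √((0.0640·111.32)² + (-0.0196·70.6)²) = √(50.758215 + 1.914792) = 7.2576 km
12: √((-0.0273·111.32)² + (0.0904·70.6)²) = √(9.235740 + 40.732987) = 7.0689 km
13: √((0.0596·111.32)² + (0.0245·70.6)²) = √(44.018873 + 2.991862) = 6.8564 km
14: √((-0.0067·111.32)² + (-0.0862·70.6)²) = √(0.556283 + 37.035988) = 6.1313 km
Sorted: 8 (1.5769 km) < 5 (3.9315 km) < 2 (4.2012 km) < 3 (4.5730 km) < 7 (5.7262 km) < 9 (5.9742 km) < …

8, 5, 2, 3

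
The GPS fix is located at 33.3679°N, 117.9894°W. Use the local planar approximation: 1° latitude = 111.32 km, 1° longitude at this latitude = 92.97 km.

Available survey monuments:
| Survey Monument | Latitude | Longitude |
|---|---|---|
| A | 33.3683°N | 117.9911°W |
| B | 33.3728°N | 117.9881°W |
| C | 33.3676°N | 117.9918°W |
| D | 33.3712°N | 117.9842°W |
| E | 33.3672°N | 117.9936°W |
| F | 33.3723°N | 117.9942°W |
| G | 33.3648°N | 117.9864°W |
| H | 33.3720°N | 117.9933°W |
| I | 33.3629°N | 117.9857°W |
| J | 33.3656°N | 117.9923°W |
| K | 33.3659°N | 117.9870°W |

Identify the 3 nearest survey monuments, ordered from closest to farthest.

Distances from 33.3679°N, 117.9894°W:
A: √((0.0004·111.32)² + (-0.0017·92.97)²) = √(0.001983 + 0.024979) = 0.1642 km
B: √((0.0049·111.32)² + (0.0013·92.97)²) = √(0.297535 + 0.014607) = 0.5587 km
C: √((-0.0003·111.32)² + (-0.0024·92.97)²) = √(0.001115 + 0.049786) = 0.2256 km
D: √((0.0033·111.32)² + (0.0052·92.97)²) = √(0.134950 + 0.233718) = 0.6072 km
E: √((-0.0007·111.32)² + (-0.0042·92.97)²) = √(0.006072 + 0.152470) = 0.3982 km
F: √((0.0044·111.32)² + (-0.0048·92.97)²) = √(0.239912 + 0.199144) = 0.6626 km
G: √((-0.0031·111.32)² + (0.0030·92.97)²) = √(0.119088 + 0.077791) = 0.4437 km
H: √((0.0041·111.32)² + (-0.0039·92.97)²) = √(0.208312 + 0.131466) = 0.5829 km
I: √((-0.0050·111.32)² + (0.0037·92.97)²) = √(0.309804 + 0.118328) = 0.6543 km
J: √((-0.0023·111.32)² + (-0.0029·92.97)²) = √(0.065554 + 0.072691) = 0.3718 km
K: √((-0.0020·111.32)² + (0.0024·92.97)²) = √(0.049569 + 0.049786) = 0.3152 km
Sorted: A (0.1642 km) < C (0.2256 km) < K (0.3152 km) < J (0.3718 km) < E (0.3982 km) < …

A, C, K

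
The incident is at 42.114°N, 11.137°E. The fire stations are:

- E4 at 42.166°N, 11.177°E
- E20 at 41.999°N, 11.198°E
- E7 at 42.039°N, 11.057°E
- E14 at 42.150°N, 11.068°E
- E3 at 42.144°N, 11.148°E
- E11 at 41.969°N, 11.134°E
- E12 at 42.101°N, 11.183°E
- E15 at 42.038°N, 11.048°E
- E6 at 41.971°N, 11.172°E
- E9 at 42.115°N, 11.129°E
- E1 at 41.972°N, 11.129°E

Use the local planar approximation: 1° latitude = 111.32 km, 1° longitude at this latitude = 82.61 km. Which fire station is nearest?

E9

Distances from 42.114°N, 11.137°E:
E4: √((0.052·111.32)² + (0.040·82.61)²) = √(33.50835 + 10.91906) = 6.665 km
E20: √((-0.115·111.32)² + (0.061·82.61)²) = √(163.88608 + 25.39364) = 13.758 km
E7: √((-0.075·111.32)² + (-0.080·82.61)²) = √(69.70580 + 43.67624) = 10.648 km
E14: √((0.036·111.32)² + (-0.069·82.61)²) = √(16.06022 + 32.49103) = 6.968 km
E3: √((0.030·111.32)² + (0.011·82.61)²) = √(11.15293 + 0.82575) = 3.461 km
E11: √((-0.145·111.32)² + (-0.003·82.61)²) = √(260.54479 + 0.06142) = 16.143 km
E12: √((-0.013·111.32)² + (0.046·82.61)²) = √(2.09427 + 14.44046) = 4.066 km
E15: √((-0.076·111.32)² + (-0.089·82.61)²) = √(71.57701 + 54.05617) = 11.209 km
E6: √((-0.143·111.32)² + (0.035·82.61)²) = √(253.40692 + 8.35990) = 16.179 km
E9: √((0.001·111.32)² + (-0.008·82.61)²) = √(0.01239 + 0.43676) = 0.670 km
E1: √((-0.142·111.32)² + (-0.008·82.61)²) = √(249.87516 + 0.43676) = 15.821 km
Minimum: E9 at 0.670 km.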